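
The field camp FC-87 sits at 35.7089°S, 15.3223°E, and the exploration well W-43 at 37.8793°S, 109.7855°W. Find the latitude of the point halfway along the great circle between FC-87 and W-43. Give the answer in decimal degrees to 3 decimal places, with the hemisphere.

58.347°S

Bx = cos φ₂ cos Δλ = -0.453943,  By = cos φ₂ sin Δλ = -0.645709
φₘ = atan2(sin φ₁ + sin φ₂, √((cos φ₁ + Bx)² + By²)) = -58.34708°
λₘ = λ₁ + atan2(By, cos φ₁ + Bx) = -45.66903°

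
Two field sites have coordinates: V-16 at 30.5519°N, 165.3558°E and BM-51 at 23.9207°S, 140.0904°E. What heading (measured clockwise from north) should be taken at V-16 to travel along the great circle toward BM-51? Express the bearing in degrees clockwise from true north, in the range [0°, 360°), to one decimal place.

Δλ = -25.2654°
y = sin Δλ · cos φ₂ = -0.390152
x = cos φ₁ sin φ₂ − sin φ₁ cos φ₂ cos Δλ = -0.769389
θ = atan2(y, x) = -153.1107° → 206.8893° (mod 360°)

206.9°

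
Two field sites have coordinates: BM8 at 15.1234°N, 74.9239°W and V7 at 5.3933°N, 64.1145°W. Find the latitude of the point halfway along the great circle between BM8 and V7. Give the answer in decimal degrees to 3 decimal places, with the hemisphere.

Bx = cos φ₂ cos Δλ = 0.977908,  By = cos φ₂ sin Δλ = 0.186712
φₘ = atan2(sin φ₁ + sin φ₂, √((cos φ₁ + Bx)² + By²)) = 10.30317°
λₘ = λ₁ + atan2(By, cos φ₁ + Bx) = -69.43570°

10.303°N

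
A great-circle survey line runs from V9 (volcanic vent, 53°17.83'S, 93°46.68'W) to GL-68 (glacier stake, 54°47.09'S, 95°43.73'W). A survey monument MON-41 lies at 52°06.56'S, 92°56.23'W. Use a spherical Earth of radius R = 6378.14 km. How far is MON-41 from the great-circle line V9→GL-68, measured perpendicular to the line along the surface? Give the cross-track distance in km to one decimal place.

33.0 km

V9: φ = -53.29717°, λ = -93.77800°
GL-68: φ = -54.78483°, λ = -95.72883°
MON-41: φ = -52.10933°, λ = -92.93717°
δ₁₃ = central angle V9→MON-41 = 0.022558 rad  (haversine)
θ₁₃ = bearing V9→MON-41 = 23.551°,  θ₁₂ = bearing V9→GL-68 = 216.811°
dₓₜ = R·arcsin(sin δ₁₃ · sin(θ₁₃ − θ₁₂)) = 6378.14·arcsin(0.02256·sin(-193.260°)) = 32.998 km
|dₓₜ| = 32.998 km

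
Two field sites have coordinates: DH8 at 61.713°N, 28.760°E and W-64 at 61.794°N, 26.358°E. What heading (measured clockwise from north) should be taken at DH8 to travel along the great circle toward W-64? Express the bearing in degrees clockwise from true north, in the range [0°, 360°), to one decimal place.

Δλ = -2.4020°
y = sin Δλ · cos φ₂ = -0.019809
x = cos φ₁ sin φ₂ − sin φ₁ cos φ₂ cos Δλ = 0.001779
θ = atan2(y, x) = -84.8669° → 275.1331° (mod 360°)

275.1°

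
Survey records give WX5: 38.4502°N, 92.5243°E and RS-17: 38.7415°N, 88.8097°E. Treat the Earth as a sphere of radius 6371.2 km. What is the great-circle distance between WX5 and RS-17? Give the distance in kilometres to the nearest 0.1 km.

324.4 km

Δφ = 0.2913°,  Δλ = -3.7146°
a = sin²(Δφ/2) + cos φ₁ cos φ₂ sin²(Δλ/2) = 0.000648
c = 2·arcsin(√a) = 0.050921 rad = 2.9176°
d = R·c = 6371.2 × 0.050921 = 324.4 km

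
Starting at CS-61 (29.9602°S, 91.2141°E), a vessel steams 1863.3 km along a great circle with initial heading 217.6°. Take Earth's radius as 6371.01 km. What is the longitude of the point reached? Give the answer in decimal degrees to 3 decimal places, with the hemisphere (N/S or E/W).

δ = d/R = 1863.3/6371.01 = 0.292465 rad
φ₂ = arcsin(sin φ₁ cos δ + cos φ₁ sin δ cos θ)
   = arcsin(-0.49940·0.95754 + 0.86637·0.28831·-0.79229) = -42.53929°
λ₂ = λ₁ + atan2(sin θ sin δ cos φ₁, cos δ − sin φ₁ sin φ₂) = 77.40141°

77.401°E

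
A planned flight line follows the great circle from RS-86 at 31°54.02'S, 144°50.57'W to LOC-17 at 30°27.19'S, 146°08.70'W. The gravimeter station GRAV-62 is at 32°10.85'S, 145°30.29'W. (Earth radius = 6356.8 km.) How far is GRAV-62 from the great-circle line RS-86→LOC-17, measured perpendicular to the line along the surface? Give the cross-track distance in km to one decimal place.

RS-86: φ = -31.90033°, λ = -144.84283°
LOC-17: φ = -30.45317°, λ = -146.14500°
GRAV-62: φ = -32.18083°, λ = -145.50483°
δ₁₃ = central angle RS-86→GRAV-62 = 0.010949 rad  (haversine)
θ₁₃ = bearing RS-86→GRAV-62 = 243.266°,  θ₁₂ = bearing RS-86→LOC-17 = 322.070°
dₓₜ = R·arcsin(sin δ₁₃ · sin(θ₁₃ − θ₁₂)) = 6356.8·arcsin(0.01095·sin(-78.804°)) = -68.279 km
|dₓₜ| = 68.279 km

68.3 km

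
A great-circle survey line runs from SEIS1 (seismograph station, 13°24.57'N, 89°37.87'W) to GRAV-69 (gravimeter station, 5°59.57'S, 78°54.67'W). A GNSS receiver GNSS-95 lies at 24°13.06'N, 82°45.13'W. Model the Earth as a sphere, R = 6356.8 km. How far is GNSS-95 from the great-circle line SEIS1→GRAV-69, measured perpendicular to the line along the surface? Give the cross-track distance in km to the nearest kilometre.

SEIS1: φ = +13.40950°, λ = -89.63117°
GRAV-69: φ = -5.99283°, λ = -78.91117°
GNSS-95: φ = +24.21767°, λ = -82.75217°
δ₁₃ = central angle SEIS1→GNSS-95 = 0.220106 rad  (haversine)
θ₁₃ = bearing SEIS1→GNSS-95 = 30.020°,  θ₁₂ = bearing SEIS1→GRAV-69 = 150.590°
dₓₜ = R·arcsin(sin δ₁₃ · sin(θ₁₃ − θ₁₂)) = 6356.8·arcsin(0.21833·sin(-120.570°)) = -1202.145 km
|dₓₜ| = 1202.145 km

1202 km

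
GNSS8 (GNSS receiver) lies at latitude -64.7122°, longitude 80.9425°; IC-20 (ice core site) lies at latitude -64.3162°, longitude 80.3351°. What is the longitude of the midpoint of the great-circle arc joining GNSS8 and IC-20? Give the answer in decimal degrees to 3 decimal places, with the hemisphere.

Bx = cos φ₂ cos Δλ = 0.433380,  By = cos φ₂ sin Δλ = -0.004594
φₘ = atan2(sin φ₁ + sin φ₂, √((cos φ₁ + Bx)² + By²)) = -64.51451°
λₘ = λ₁ + atan2(By, cos φ₁ + Bx) = 80.63660°

80.637°E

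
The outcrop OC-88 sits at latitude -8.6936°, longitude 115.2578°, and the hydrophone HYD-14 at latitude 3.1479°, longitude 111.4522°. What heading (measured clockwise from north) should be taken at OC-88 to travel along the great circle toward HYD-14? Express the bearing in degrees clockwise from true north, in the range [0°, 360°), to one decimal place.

Δλ = -3.8056°
y = sin Δλ · cos φ₂ = -0.066271
x = cos φ₁ sin φ₂ − sin φ₁ cos φ₂ cos Δλ = 0.204872
θ = atan2(y, x) = -17.9252° → 342.0748° (mod 360°)

342.1°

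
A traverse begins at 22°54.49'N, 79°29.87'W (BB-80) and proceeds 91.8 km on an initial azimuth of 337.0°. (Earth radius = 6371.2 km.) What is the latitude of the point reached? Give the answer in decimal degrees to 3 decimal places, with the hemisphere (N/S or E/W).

BB-80: φ = +22.90817°, λ = -79.49783°
δ = d/R = 91.8/6371.2 = 0.014409 rad
φ₂ = arcsin(sin φ₁ cos δ + cos φ₁ sin δ cos θ)
   = arcsin(0.38926·0.99990 + 0.92113·0.01441·0.92050) = 23.66770°
λ₂ = λ₁ + atan2(sin θ sin δ cos φ₁, cos δ − sin φ₁ sin φ₂) = -79.85002°

23.668°N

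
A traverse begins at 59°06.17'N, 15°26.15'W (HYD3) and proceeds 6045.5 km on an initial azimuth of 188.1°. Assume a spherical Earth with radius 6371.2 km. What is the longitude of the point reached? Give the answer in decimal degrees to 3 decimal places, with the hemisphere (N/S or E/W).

HYD3: φ = +59.10283°, λ = -15.43583°
δ = d/R = 6045.5/6371.2 = 0.948879 rad
φ₂ = arcsin(sin φ₁ cos δ + cos φ₁ sin δ cos θ)
   = arcsin(0.85809·0.58259 + 0.51350·0.81276·-0.99002) = 4.97547°
λ₂ = λ₁ + atan2(sin θ sin δ cos φ₁, cos δ − sin φ₁ sin φ₂) = -22.03672°

22.037°W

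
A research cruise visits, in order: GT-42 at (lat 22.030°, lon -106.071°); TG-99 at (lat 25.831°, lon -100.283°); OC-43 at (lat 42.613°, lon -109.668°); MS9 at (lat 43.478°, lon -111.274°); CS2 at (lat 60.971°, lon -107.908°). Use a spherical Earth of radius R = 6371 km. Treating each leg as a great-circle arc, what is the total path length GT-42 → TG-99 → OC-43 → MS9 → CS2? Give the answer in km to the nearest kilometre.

GT-42→TG-99: c = 0.113669 rad, d = 724.19 km
TG-99→OC-43: c = 0.322191 rad, d = 2052.68 km
OC-43→MS9: c = 0.025446 rad, d = 162.12 km
MS9→CS2: c = 0.307325 rad, d = 1957.97 km
Total = 724.19 + 2052.68 + 162.12 + 1957.97 = 4896.95 km

4897 km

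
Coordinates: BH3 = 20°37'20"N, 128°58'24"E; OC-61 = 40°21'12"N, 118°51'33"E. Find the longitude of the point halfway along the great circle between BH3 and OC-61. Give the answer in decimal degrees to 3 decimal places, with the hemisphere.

BH3: φ = +20.62222°, λ = +128.97333°
OC-61: φ = +40.35333°, λ = +118.85917°
Bx = cos φ₂ cos Δλ = 0.750223,  By = cos φ₂ sin Δλ = -0.133827
φₘ = atan2(sin φ₁ + sin φ₂, √((cos φ₁ + Bx)² + By²)) = 30.58454°
λₘ = λ₁ + atan2(By, cos φ₁ + Bx) = 124.43538°

124.435°E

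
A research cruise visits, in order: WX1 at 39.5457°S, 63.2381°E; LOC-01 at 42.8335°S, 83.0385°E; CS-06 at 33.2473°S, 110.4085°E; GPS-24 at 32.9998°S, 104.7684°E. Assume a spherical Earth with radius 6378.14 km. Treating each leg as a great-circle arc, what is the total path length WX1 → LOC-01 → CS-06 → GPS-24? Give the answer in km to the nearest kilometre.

4832 km

WX1→LOC-01: c = 0.265651 rad, d = 1694.36 km
LOC-01→CS-06: c = 0.409345 rad, d = 2610.86 km
CS-06→GPS-24: c = 0.082545 rad, d = 526.48 km
Total = 1694.36 + 2610.86 + 526.48 = 4831.70 km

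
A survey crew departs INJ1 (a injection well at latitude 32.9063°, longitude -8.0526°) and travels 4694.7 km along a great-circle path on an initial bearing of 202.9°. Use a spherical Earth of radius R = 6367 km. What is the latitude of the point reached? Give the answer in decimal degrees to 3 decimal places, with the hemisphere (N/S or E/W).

6.766°S

δ = d/R = 4694.7/6367 = 0.737349 rad
φ₂ = arcsin(sin φ₁ cos δ + cos φ₁ sin δ cos θ)
   = arcsin(0.54327·0.74025 + 0.83956·0.67233·-0.92119) = -6.76612°
λ₂ = λ₁ + atan2(sin θ sin δ cos φ₁, cos δ − sin φ₁ sin φ₂) = -23.32769°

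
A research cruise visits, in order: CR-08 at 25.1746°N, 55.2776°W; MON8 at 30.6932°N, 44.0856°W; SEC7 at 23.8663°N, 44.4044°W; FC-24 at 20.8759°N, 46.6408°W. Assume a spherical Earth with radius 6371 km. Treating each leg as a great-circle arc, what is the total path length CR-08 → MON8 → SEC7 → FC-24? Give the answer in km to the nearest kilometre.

CR-08→MON8: c = 0.197477 rad, d = 1258.12 km
MON8→SEC7: c = 0.119254 rad, d = 759.77 km
SEC7→FC-24: c = 0.063454 rad, d = 404.27 km
Total = 1258.12 + 759.77 + 404.27 = 2422.16 km

2422 km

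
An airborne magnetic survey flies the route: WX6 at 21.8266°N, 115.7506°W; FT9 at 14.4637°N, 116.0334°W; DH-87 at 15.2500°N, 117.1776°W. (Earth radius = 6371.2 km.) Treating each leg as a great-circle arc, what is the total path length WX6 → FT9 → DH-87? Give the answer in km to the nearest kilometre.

970 km

WX6→FT9: c = 0.128592 rad, d = 819.29 km
FT9→DH-87: c = 0.023684 rad, d = 150.89 km
Total = 819.29 + 150.89 = 970.18 km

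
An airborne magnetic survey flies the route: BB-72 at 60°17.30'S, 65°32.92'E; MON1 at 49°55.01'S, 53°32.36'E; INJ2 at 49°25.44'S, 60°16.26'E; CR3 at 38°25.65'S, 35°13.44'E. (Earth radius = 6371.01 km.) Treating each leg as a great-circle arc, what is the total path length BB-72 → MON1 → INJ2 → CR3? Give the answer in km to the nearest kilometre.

4199 km

BB-72: φ = -60.28833°, λ = +65.54867°
MON1: φ = -49.91683°, λ = +53.53933°
INJ2: φ = -49.42400°, λ = +60.27100°
CR3: φ = -38.42750°, λ = +35.22400°
BB-72→MON1: c = 0.216402 rad, d = 1378.70 km
MON1→INJ2: c = 0.076496 rad, d = 487.36 km
INJ2→CR3: c = 0.366130 rad, d = 2332.62 km
Total = 1378.70 + 487.36 + 2332.62 = 4198.67 km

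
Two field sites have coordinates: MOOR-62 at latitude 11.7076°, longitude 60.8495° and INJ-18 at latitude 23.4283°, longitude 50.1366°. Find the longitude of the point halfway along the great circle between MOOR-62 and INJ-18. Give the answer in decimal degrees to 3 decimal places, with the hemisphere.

55.668°E

Bx = cos φ₂ cos Δλ = 0.901566,  By = cos φ₂ sin Δλ = -0.170563
φₘ = atan2(sin φ₁ + sin φ₂, √((cos φ₁ + Bx)² + By²)) = 17.64016°
λₘ = λ₁ + atan2(By, cos φ₁ + Bx) = 55.66762°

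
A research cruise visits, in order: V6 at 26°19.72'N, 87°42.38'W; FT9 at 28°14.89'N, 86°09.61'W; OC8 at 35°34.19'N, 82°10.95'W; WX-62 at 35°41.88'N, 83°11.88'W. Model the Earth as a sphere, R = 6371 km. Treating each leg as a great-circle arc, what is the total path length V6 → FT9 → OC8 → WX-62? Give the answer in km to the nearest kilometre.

1252 km

V6: φ = +26.32867°, λ = -87.70633°
FT9: φ = +28.24817°, λ = -86.16017°
OC8: φ = +35.56983°, λ = -82.18250°
WX-62: φ = +35.69800°, λ = -83.19800°
V6→FT9: c = 0.041200 rad, d = 262.48 km
FT9→OC8: c = 0.140684 rad, d = 896.30 km
OC8→WX-62: c = 0.014578 rad, d = 92.87 km
Total = 262.48 + 896.30 + 92.87 = 1251.66 km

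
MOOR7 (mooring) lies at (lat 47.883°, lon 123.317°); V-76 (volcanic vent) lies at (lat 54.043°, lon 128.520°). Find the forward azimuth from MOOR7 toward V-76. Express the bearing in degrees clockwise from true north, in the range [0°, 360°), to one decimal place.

26.0°

Δλ = 5.2030°
y = sin Δλ · cos φ₂ = 0.053248
x = cos φ₁ sin φ₂ − sin φ₁ cos φ₂ cos Δλ = 0.109100
θ = atan2(y, x) = 26.0155° → 26.0155° (mod 360°)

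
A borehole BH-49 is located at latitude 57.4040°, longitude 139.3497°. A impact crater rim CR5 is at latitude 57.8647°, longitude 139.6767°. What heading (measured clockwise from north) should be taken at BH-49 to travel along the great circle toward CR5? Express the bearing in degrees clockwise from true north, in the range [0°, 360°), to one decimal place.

20.7°

Δλ = 0.3270°
y = sin Δλ · cos φ₂ = 0.003036
x = cos φ₁ sin φ₂ − sin φ₁ cos φ₂ cos Δλ = 0.008048
θ = atan2(y, x) = 20.6670° → 20.6670° (mod 360°)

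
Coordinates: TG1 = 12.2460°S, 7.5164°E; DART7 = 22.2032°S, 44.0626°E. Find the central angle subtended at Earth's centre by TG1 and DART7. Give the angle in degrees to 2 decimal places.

Δφ = -9.9572°,  Δλ = 36.5462°
a = sin²(Δφ/2) + cos φ₁ cos φ₂ sin²(Δλ/2) = 0.096482
c = 2·arcsin(√a) = 0.631681 rad = 36.1926°

36.19°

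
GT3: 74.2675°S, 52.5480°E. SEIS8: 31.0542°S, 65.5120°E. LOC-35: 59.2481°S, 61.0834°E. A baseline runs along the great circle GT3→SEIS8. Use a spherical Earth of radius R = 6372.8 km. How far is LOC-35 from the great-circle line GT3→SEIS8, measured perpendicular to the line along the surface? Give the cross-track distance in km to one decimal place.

14.9 km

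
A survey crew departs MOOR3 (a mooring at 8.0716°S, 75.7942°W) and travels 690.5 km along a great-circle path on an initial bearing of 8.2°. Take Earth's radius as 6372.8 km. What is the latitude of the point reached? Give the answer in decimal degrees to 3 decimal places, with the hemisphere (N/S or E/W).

1.926°S

δ = d/R = 690.5/6372.8 = 0.108351 rad
φ₂ = arcsin(sin φ₁ cos δ + cos φ₁ sin δ cos θ)
   = arcsin(-0.14041·0.99414 + 0.99009·0.10814·0.98978) = -1.92629°
λ₂ = λ₁ + atan2(sin θ sin δ cos φ₁, cos δ − sin φ₁ sin φ₂) = -74.90995°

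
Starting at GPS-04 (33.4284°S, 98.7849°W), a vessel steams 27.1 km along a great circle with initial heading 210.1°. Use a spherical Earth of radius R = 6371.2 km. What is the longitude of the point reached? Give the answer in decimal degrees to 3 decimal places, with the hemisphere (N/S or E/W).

δ = d/R = 27.1/6371.2 = 0.004254 rad
φ₂ = arcsin(sin φ₁ cos δ + cos φ₁ sin δ cos θ)
   = arcsin(-0.55089·0.99999 + 0.83457·0.00425·-0.86515) = -33.63916°
λ₂ = λ₁ + atan2(sin θ sin δ cos φ₁, cos δ − sin φ₁ sin φ₂) = -98.93171°

98.932°W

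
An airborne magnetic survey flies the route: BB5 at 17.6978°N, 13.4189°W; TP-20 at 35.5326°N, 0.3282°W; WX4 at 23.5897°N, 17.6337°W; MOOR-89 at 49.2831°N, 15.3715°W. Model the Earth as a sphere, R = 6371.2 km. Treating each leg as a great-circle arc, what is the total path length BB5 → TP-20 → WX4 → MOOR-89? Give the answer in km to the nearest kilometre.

BB5→TP-20: c = 0.371466 rad, d = 2366.68 km
TP-20→WX4: c = 0.334439 rad, d = 2130.78 km
WX4→MOOR-89: c = 0.449508 rad, d = 2863.90 km
Total = 2366.68 + 2130.78 + 2863.90 = 7361.37 km

7361 km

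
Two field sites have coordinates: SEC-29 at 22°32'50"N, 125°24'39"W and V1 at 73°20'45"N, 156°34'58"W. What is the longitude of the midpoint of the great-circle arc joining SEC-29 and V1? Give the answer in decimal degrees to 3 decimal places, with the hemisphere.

SEC-29: φ = +22.54722°, λ = -125.41083°
V1: φ = +73.34583°, λ = -156.58278°
Bx = cos φ₂ cos Δλ = 0.245215,  By = cos φ₂ sin Δλ = -0.148343
φₘ = atan2(sin φ₁ + sin φ₂, √((cos φ₁ + Bx)² + By²)) = 48.70912°
λₘ = λ₁ + atan2(By, cos φ₁ + Bx) = -132.64424°

132.644°W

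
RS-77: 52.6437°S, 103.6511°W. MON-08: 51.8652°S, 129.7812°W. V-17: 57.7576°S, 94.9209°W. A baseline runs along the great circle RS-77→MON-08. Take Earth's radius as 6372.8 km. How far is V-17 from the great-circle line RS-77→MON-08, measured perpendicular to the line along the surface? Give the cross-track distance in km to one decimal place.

δ₁₃ = central angle RS-77→V-17 = 0.124427 rad  (haversine)
θ₁₃ = bearing RS-77→V-17 = 139.272°,  θ₁₂ = bearing RS-77→MON-08 = 262.340°
dₓₜ = R·arcsin(sin δ₁₃ · sin(θ₁₃ − θ₁₂)) = 6372.8·arcsin(0.12411·sin(-123.068°)) = -663.998 km
|dₓₜ| = 663.998 km

664.0 km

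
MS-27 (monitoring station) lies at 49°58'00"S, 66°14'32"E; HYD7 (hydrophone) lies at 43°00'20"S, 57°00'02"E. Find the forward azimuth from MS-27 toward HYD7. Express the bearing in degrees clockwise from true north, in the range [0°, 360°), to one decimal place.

MS-27: φ = -49.96667°, λ = +66.24222°
HYD7: φ = -43.00556°, λ = +57.00056°
Δλ = -9.2417°
y = sin Δλ · cos φ₂ = -0.117444
x = cos φ₁ sin φ₂ − sin φ₁ cos φ₂ cos Δλ = 0.113928
θ = atan2(y, x) = -45.8707° → 314.1293° (mod 360°)

314.1°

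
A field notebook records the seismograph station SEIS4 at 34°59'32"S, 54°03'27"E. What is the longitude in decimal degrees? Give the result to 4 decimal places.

54.0575°E

54° + 3′/60 + 27″/3600 = 54 + 0.05000 + 0.00750 = 54.0575°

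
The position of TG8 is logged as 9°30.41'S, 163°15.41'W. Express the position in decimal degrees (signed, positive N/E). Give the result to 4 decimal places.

-9.5068°, -163.2568°

lat: 9.5068° S → -9.5068°
lon: 163.2568° W → -163.2568°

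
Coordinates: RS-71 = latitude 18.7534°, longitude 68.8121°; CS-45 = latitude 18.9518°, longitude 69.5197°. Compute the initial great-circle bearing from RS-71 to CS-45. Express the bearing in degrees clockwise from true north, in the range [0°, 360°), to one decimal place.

73.4°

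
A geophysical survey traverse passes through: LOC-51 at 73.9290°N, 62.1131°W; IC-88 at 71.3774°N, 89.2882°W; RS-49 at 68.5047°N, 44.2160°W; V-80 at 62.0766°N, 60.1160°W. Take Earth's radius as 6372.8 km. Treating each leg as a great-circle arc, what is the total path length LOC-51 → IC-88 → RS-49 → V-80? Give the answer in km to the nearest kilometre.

LOC-51→IC-88: c = 0.146757 rad, d = 935.26 km
IC-88→RS-49: c = 0.267756 rad, d = 1706.35 km
RS-49→V-80: c = 0.160496 rad, d = 1022.81 km
Total = 935.26 + 1706.35 + 1022.81 = 3664.42 km

3664 km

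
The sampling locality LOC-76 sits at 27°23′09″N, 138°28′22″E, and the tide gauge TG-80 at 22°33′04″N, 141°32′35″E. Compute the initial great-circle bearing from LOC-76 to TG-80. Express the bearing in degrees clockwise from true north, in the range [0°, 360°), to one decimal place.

149.4°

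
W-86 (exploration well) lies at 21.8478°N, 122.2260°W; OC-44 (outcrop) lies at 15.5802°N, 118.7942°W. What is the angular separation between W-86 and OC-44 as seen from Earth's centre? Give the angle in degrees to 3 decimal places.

7.059°

Δφ = -6.2676°,  Δλ = 3.4318°
a = sin²(Δφ/2) + cos φ₁ cos φ₂ sin²(Δλ/2) = 0.003790
c = 2·arcsin(√a) = 0.123207 rad = 7.0593°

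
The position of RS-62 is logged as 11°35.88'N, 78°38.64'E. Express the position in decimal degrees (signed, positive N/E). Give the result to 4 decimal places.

+11.5980°, +78.6440°

lat: 11.5980° N → +11.5980°
lon: 78.6440° E → +78.6440°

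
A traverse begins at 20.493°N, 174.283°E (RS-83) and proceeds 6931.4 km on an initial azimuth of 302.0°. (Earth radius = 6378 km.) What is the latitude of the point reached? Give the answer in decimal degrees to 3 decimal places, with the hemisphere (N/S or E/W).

δ = d/R = 6931.4/6378 = 1.086767 rad
φ₂ = arcsin(sin φ₁ cos δ + cos φ₁ sin δ cos θ)
   = arcsin(0.35009·0.46535 + 0.93671·0.88513·0.52992) = 37.03321°
λ₂ = λ₁ + atan2(sin θ sin δ cos φ₁, cos δ − sin φ₁ sin φ₂) = 104.18069°

37.033°N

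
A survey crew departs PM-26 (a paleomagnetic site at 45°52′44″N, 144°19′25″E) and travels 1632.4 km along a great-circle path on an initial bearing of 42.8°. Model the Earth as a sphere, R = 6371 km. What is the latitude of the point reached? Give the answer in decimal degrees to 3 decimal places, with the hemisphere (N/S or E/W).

PM-26: φ = +45.87889°, λ = +144.32361°
δ = d/R = 1632.4/6371 = 0.256224 rad
φ₂ = arcsin(sin φ₁ cos δ + cos φ₁ sin δ cos θ)
   = arcsin(0.71787·0.96735 + 0.69618·0.25343·0.73373) = 55.47585°
λ₂ = λ₁ + atan2(sin θ sin δ cos φ₁, cos δ − sin φ₁ sin φ₂) = 162.01071°

55.476°N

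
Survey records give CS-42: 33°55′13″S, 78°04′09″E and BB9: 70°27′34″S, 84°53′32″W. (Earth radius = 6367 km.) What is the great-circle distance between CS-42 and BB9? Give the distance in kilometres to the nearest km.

8323 km

CS-42: φ = -33.92028°, λ = +78.06917°
BB9: φ = -70.45944°, λ = -84.89222°
Δφ = -36.5392°,  Δλ = -162.9614°
a = sin²(Δφ/2) + cos φ₁ cos φ₂ sin²(Δλ/2) = 0.369735
c = 2·arcsin(√a) = 1.307226 rad = 74.8985°
d = R·c = 6367 × 1.307226 = 8323.1 km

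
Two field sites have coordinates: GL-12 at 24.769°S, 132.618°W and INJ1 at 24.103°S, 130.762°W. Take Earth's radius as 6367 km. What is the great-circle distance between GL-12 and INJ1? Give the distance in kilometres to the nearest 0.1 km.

Δφ = 0.6660°,  Δλ = 1.8560°
a = sin²(Δφ/2) + cos φ₁ cos φ₂ sin²(Δλ/2) = 0.000251
c = 2·arcsin(√a) = 0.031699 rad = 1.8162°
d = R·c = 6367 × 0.031699 = 201.8 km

201.8 km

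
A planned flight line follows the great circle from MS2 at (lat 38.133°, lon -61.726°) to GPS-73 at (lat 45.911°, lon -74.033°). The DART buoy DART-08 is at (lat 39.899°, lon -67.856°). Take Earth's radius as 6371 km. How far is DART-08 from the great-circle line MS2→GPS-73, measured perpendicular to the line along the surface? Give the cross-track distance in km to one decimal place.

212.6 km

δ₁₃ = central angle MS2→DART-08 = 0.088633 rad  (haversine)
θ₁₃ = bearing MS2→DART-08 = 292.256°,  θ₁₂ = bearing MS2→GPS-73 = 314.396°
dₓₜ = R·arcsin(sin δ₁₃ · sin(θ₁₃ − θ₁₂)) = 6371·arcsin(0.08852·sin(-22.139°)) = -212.566 km
|dₓₜ| = 212.566 km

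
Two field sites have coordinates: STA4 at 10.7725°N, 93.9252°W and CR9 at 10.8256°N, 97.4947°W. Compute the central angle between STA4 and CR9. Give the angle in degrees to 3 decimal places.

Δφ = 0.0531°,  Δλ = -3.5695°
a = sin²(Δφ/2) + cos φ₁ cos φ₂ sin²(Δλ/2) = 0.000936
c = 2·arcsin(√a) = 0.061203 rad = 3.5067°

3.507°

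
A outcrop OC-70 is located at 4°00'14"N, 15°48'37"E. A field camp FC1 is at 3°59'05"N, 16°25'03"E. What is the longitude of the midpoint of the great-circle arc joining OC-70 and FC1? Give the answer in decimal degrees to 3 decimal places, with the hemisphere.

16.114°E

OC-70: φ = +4.00389°, λ = +15.81028°
FC1: φ = +3.98472°, λ = +16.41750°
Bx = cos φ₂ cos Δλ = 0.997527,  By = cos φ₂ sin Δλ = 0.010572
φₘ = atan2(sin φ₁ + sin φ₂, √((cos φ₁ + Bx)² + By²)) = 3.99436°
λₘ = λ₁ + atan2(By, cos φ₁ + Bx) = 16.11389°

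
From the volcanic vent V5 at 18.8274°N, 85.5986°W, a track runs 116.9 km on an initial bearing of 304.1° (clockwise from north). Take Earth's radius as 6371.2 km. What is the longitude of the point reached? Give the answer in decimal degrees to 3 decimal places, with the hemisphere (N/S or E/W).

86.522°W

δ = d/R = 116.9/6371.2 = 0.018348 rad
φ₂ = arcsin(sin φ₁ cos δ + cos φ₁ sin δ cos θ)
   = arcsin(0.32272·0.99983 + 0.94650·0.01835·0.56064) = 19.41450°
λ₂ = λ₁ + atan2(sin θ sin δ cos φ₁, cos δ − sin φ₁ sin φ₂) = -86.52159°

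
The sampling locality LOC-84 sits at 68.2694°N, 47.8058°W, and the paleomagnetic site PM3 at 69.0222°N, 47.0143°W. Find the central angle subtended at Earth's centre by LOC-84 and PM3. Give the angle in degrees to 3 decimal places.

Δφ = 0.7528°,  Δλ = 0.7915°
a = sin²(Δφ/2) + cos φ₁ cos φ₂ sin²(Δλ/2) = 0.000049
c = 2·arcsin(√a) = 0.014069 rad = 0.8061°

0.806°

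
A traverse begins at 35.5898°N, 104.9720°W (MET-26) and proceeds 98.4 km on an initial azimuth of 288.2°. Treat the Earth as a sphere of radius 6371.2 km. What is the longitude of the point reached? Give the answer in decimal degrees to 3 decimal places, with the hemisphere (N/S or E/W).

106.009°W

δ = d/R = 98.4/6371.2 = 0.015445 rad
φ₂ = arcsin(sin φ₁ cos δ + cos φ₁ sin δ cos θ)
   = arcsin(0.58198·0.99988 + 0.81320·0.01544·0.31233) = 35.86175°
λ₂ = λ₁ + atan2(sin θ sin δ cos φ₁, cos δ − sin φ₁ sin φ₂) = -106.00928°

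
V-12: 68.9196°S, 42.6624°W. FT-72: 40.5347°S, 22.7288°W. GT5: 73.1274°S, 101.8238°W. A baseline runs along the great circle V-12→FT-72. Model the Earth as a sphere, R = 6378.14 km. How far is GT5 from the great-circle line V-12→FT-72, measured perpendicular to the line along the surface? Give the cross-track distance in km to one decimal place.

692.5 km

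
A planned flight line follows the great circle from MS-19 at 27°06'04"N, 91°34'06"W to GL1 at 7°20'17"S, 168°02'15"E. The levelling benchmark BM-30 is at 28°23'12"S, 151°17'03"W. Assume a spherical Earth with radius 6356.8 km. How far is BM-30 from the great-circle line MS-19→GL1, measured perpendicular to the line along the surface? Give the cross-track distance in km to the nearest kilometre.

4090 km

MS-19: φ = +27.10111°, λ = -91.56833°
GL1: φ = -7.33806°, λ = +168.03750°
BM-30: φ = -28.38667°, λ = -151.28417°
δ₁₃ = central angle MS-19→BM-30 = 1.391478 rad  (haversine)
θ₁₃ = bearing MS-19→BM-30 = 230.541°,  θ₁₂ = bearing MS-19→GL1 = 268.111°
dₓₜ = R·arcsin(sin δ₁₃ · sin(θ₁₃ − θ₁₂)) = 6356.8·arcsin(0.98397·sin(-37.569°)) = -4090.166 km
|dₓₜ| = 4090.166 km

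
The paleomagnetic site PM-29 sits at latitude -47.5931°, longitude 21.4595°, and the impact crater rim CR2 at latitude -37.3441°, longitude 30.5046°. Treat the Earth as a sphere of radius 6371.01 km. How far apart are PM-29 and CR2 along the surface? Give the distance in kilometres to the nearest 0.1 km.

1357.8 km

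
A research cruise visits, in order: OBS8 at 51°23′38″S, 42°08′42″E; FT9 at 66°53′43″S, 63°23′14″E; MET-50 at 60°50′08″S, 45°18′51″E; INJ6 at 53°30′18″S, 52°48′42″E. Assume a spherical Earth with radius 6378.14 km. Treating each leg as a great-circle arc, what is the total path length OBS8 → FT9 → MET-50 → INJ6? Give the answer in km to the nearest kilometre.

4125 km

OBS8: φ = -51.39389°, λ = +42.14500°
FT9: φ = -66.89528°, λ = +63.38722°
MET-50: φ = -60.83556°, λ = +45.31417°
INJ6: φ = -53.50500°, λ = +52.81167°
OBS8→FT9: c = 0.327069 rad, d = 2086.09 km
FT9→MET-50: c = 0.173553 rad, d = 1106.95 km
MET-50→INJ6: c = 0.146084 rad, d = 931.75 km
Total = 2086.09 + 1106.95 + 931.75 = 4124.78 km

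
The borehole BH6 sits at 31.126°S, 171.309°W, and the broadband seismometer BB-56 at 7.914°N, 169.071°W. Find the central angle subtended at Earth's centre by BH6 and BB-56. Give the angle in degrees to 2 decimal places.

39.10°

Δφ = 39.0400°,  Δλ = 2.2380°
a = sin²(Δφ/2) + cos φ₁ cos φ₂ sin²(Δλ/2) = 0.111970
c = 2·arcsin(√a) = 0.682403 rad = 39.0988°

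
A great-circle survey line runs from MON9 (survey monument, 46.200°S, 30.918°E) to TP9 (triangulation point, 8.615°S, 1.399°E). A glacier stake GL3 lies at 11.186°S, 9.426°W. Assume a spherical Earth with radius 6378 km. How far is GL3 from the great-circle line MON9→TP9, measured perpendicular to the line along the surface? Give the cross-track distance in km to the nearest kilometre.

δ₁₃ = central angle MON9→GL3 = 0.853264 rad  (haversine)
θ₁₃ = bearing MON9→GL3 = 302.551°,  θ₁₂ = bearing MON9→TP9 = 316.719°
dₓₜ = R·arcsin(sin δ₁₃ · sin(θ₁₃ − θ₁₂)) = 6378·arcsin(0.75343·sin(-14.168°)) = -1183.003 km
|dₓₜ| = 1183.003 km

1183 km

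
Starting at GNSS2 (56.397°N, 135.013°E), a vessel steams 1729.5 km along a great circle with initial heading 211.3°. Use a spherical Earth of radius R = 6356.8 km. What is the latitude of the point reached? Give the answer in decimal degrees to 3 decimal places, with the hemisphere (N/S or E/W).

42.468°N

δ = d/R = 1729.5/6356.8 = 0.272071 rad
φ₂ = arcsin(sin φ₁ cos δ + cos φ₁ sin δ cos θ)
   = arcsin(0.83289·0.96322 + 0.55344·0.26873·-0.85446) = 42.46798°
λ₂ = λ₁ + atan2(sin θ sin δ cos φ₁, cos δ − sin φ₁ sin φ₂) = 124.10339°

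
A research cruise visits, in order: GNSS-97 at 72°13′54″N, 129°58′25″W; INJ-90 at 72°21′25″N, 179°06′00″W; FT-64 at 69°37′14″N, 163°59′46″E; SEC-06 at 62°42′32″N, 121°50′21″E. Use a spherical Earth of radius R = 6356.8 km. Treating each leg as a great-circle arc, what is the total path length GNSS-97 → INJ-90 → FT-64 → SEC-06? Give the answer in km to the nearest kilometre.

GNSS-97: φ = +72.23167°, λ = -129.97361°
INJ-90: φ = +72.35694°, λ = -179.10000°
FT-64: φ = +69.62056°, λ = +163.99611°
SEC-06: φ = +62.70889°, λ = +121.83917°
GNSS-97→INJ-90: c = 0.253536 rad, d = 1611.68 km
INJ-90→FT-64: c = 0.106826 rad, d = 679.07 km
FT-64→SEC-06: c = 0.312956 rad, d = 1989.40 km
Total = 1611.68 + 679.07 + 1989.40 = 4280.15 km

4280 km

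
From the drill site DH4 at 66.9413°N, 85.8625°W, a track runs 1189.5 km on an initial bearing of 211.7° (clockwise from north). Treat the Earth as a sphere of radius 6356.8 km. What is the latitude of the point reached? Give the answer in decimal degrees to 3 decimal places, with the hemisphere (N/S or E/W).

57.357°N

δ = d/R = 1189.5/6356.8 = 0.187122 rad
φ₂ = arcsin(sin φ₁ cos δ + cos φ₁ sin δ cos θ)
   = arcsin(0.92010·0.98254 + 0.39167·0.18603·-0.85081) = 57.35711°
λ₂ = λ₁ + atan2(sin θ sin δ cos φ₁, cos δ − sin φ₁ sin φ₂) = -96.30381°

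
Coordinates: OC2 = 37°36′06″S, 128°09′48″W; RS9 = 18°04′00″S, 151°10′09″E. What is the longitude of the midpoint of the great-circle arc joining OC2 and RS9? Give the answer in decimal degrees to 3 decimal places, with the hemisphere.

172.910°W

OC2: φ = -37.60167°, λ = -128.16333°
RS9: φ = -18.06667°, λ = +151.16917°
Bx = cos φ₂ cos Δλ = 0.154168,  By = cos φ₂ sin Δλ = -0.938113
φₘ = atan2(sin φ₁ + sin φ₂, √((cos φ₁ + Bx)² + By²)) = -34.62904°
λₘ = λ₁ + atan2(By, cos φ₁ + Bx) = -172.91016°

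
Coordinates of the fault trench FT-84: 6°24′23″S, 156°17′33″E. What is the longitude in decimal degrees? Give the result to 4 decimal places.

156.2925°E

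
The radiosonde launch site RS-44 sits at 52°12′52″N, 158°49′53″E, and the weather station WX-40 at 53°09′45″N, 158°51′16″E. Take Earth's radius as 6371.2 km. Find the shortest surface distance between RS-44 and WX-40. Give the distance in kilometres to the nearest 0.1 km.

RS-44: φ = +52.21444°, λ = +158.83139°
WX-40: φ = +53.16250°, λ = +158.85444°
Δφ = 0.9481°,  Δλ = 0.0231°
a = sin²(Δφ/2) + cos φ₁ cos φ₂ sin²(Δλ/2) = 0.000068
c = 2·arcsin(√a) = 0.016548 rad = 0.9482°
d = R·c = 6371.2 × 0.016548 = 105.4 km

105.4 km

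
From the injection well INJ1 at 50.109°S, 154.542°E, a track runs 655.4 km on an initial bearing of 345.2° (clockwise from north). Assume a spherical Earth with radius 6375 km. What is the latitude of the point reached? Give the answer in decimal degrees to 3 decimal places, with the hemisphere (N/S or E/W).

44.393°S

δ = d/R = 655.4/6375 = 0.102808 rad
φ₂ = arcsin(sin φ₁ cos δ + cos φ₁ sin δ cos θ)
   = arcsin(-0.76727·0.99472 + 0.64133·0.10263·0.96682) = -44.39337°
λ₂ = λ₁ + atan2(sin θ sin δ cos φ₁, cos δ − sin φ₁ sin φ₂) = 152.43946°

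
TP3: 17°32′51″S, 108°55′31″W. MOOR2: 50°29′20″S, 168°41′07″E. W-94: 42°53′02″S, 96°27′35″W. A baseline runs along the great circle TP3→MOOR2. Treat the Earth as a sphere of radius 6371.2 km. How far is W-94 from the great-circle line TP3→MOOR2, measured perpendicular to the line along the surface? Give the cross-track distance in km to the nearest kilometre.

TP3: φ = -17.54750°, λ = -108.92528°
MOOR2: φ = -50.48889°, λ = +168.68528°
W-94: φ = -42.88389°, λ = -96.45972°
δ₁₃ = central angle TP3→W-94 = 0.479250 rad  (haversine)
θ₁₃ = bearing TP3→W-94 = 159.940°,  θ₁₂ = bearing TP3→MOOR2 = 221.604°
dₓₜ = R·arcsin(sin δ₁₃ · sin(θ₁₃ − θ₁₂)) = 6371.2·arcsin(0.46111·sin(-61.664°)) = -2662.654 km
|dₓₜ| = 2662.654 km

2663 km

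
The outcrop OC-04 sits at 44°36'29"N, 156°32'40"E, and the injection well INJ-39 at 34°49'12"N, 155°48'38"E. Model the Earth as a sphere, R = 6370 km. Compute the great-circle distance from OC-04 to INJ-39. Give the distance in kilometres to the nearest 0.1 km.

1090.0 km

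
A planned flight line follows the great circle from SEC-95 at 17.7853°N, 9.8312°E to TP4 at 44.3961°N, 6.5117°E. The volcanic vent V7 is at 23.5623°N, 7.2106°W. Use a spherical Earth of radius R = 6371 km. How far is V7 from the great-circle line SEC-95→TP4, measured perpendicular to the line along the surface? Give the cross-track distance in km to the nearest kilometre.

1657 km

δ₁₃ = central angle SEC-95→V7 = 0.295705 rad  (haversine)
θ₁₃ = bearing SEC-95→V7 = 292.805°,  θ₁₂ = bearing SEC-95→TP4 = 354.727°
dₓₜ = R·arcsin(sin δ₁₃ · sin(θ₁₃ − θ₁₂)) = 6371·arcsin(0.29141·sin(-61.922°)) = -1656.706 km
|dₓₜ| = 1656.706 km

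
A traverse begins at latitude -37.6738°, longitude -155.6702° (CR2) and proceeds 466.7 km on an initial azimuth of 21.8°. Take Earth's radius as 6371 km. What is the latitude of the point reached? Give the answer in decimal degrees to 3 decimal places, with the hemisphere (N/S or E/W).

δ = d/R = 466.7/6371 = 0.073254 rad
φ₂ = arcsin(sin φ₁ cos δ + cos φ₁ sin δ cos θ)
   = arcsin(-0.61117·0.99732 + 0.79150·0.07319·0.92849) = -33.76170°
λ₂ = λ₁ + atan2(sin θ sin δ cos φ₁, cos δ − sin φ₁ sin φ₂) = -153.79668°

33.762°S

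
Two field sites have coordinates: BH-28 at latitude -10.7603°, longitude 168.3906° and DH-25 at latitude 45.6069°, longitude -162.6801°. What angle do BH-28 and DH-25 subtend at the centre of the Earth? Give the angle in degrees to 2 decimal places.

62.09°

Δφ = 56.3672°,  Δλ = 28.9293°
a = sin²(Δφ/2) + cos φ₁ cos φ₂ sin²(Δλ/2) = 0.265946
c = 2·arcsin(√a) = 1.083648 rad = 62.0884°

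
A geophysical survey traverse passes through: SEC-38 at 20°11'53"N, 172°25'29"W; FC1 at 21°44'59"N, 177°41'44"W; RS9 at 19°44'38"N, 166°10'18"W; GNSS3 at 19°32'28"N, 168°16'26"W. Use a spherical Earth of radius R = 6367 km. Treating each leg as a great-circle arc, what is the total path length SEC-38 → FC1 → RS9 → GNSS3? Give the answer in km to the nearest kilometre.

SEC-38: φ = +20.19806°, λ = -172.42472°
FC1: φ = +21.74972°, λ = -177.69556°
RS9: φ = +19.74389°, λ = -166.17167°
GNSS3: φ = +19.54111°, λ = -168.27389°
SEC-38→FC1: c = 0.090059 rad, d = 573.41 km
FC1→RS9: c = 0.191265 rad, d = 1217.78 km
RS9→GNSS3: c = 0.034736 rad, d = 221.16 km
Total = 573.41 + 1217.78 + 221.16 = 2012.35 km

2012 km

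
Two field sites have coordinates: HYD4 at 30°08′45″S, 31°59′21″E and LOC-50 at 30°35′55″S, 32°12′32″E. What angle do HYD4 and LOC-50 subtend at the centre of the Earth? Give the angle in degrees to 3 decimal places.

0.491°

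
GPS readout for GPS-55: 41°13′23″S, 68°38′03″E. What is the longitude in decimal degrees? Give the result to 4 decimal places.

68.6342°E

68° + 38′/60 + 3″/3600 = 68 + 0.63333 + 0.00083 = 68.6342°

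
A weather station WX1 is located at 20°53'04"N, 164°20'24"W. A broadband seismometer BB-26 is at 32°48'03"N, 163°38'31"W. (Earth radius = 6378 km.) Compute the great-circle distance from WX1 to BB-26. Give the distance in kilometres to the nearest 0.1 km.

1328.3 km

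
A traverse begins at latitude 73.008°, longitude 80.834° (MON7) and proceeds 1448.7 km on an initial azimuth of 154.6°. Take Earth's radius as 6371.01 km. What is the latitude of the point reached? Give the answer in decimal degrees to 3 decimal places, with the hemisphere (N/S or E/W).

60.717°N

δ = d/R = 1448.7/6371.01 = 0.227389 rad
φ₂ = arcsin(sin φ₁ cos δ + cos φ₁ sin δ cos θ)
   = arcsin(0.95635·0.97426 + 0.29224·0.22543·-0.90334) = 60.71709°
λ₂ = λ₁ + atan2(sin θ sin δ cos φ₁, cos δ − sin φ₁ sin φ₂) = 92.23619°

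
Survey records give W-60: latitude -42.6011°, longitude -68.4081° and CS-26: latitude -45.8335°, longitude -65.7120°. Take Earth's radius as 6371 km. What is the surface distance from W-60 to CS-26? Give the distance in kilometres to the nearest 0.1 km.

Δφ = -3.2324°,  Δλ = 2.6961°
a = sin²(Δφ/2) + cos φ₁ cos φ₂ sin²(Δλ/2) = 0.001079
c = 2·arcsin(√a) = 0.065718 rad = 3.7654°
d = R·c = 6371 × 0.065718 = 418.7 km

418.7 km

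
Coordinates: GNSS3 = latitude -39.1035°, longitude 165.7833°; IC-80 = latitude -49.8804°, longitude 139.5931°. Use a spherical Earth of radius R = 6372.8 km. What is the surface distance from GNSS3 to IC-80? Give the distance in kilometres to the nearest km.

2381 km

Δφ = -10.7769°,  Δλ = -26.1902°
a = sin²(Δφ/2) + cos φ₁ cos φ₂ sin²(Δλ/2) = 0.034488
c = 2·arcsin(√a) = 0.373586 rad = 21.4049°
d = R·c = 6372.8 × 0.373586 = 2380.8 km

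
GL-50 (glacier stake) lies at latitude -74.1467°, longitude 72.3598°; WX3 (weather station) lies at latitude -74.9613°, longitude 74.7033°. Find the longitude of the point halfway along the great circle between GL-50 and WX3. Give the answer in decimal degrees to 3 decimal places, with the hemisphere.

Bx = cos φ₂ cos Δλ = 0.259254,  By = cos φ₂ sin Δλ = 0.010610
φₘ = atan2(sin φ₁ + sin φ₂, √((cos φ₁ + Bx)² + By²)) = -74.55707°
λₘ = λ₁ + atan2(By, cos φ₁ + Bx) = 73.50140°

73.501°E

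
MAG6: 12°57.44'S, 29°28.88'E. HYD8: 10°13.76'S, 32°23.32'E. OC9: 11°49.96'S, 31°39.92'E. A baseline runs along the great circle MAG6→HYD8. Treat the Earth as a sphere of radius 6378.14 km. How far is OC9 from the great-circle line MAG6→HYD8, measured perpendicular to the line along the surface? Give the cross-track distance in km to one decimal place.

73.5 km

MAG6: φ = -12.95733°, λ = +29.48133°
HYD8: φ = -10.22933°, λ = +32.38867°
OC9: φ = -11.83267°, λ = +31.66533°
δ₁₃ = central angle MAG6→OC9 = 0.042087 rad  (haversine)
θ₁₃ = bearing MAG6→OC9 = 62.437°,  θ₁₂ = bearing MAG6→HYD8 = 46.534°
dₓₜ = R·arcsin(sin δ₁₃ · sin(θ₁₃ − θ₁₂)) = 6378.14·arcsin(0.04207·sin(15.903°)) = 73.534 km
|dₓₜ| = 73.534 km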